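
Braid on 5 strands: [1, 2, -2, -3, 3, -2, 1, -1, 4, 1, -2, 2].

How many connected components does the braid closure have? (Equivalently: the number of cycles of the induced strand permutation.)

Track the strand permutation on 5 strands, starting from identity.
  step 1: s1 swaps positions 1,2 -> [2 1 3 4 5]
  step 2: s2 swaps positions 2,3 -> [2 3 1 4 5]
  step 3: s2^-1 swaps positions 2,3 -> [2 1 3 4 5]
  step 4: s3^-1 swaps positions 3,4 -> [2 1 4 3 5]
  step 5: s3 swaps positions 3,4 -> [2 1 3 4 5]
  step 6: s2^-1 swaps positions 2,3 -> [2 3 1 4 5]
  step 7: s1 swaps positions 1,2 -> [3 2 1 4 5]
  step 8: s1^-1 swaps positions 1,2 -> [2 3 1 4 5]
  step 9: s4 swaps positions 4,5 -> [2 3 1 5 4]
  step 10: s1 swaps positions 1,2 -> [3 2 1 5 4]
  step 11: s2^-1 swaps positions 2,3 -> [3 1 2 5 4]
  step 12: s2 swaps positions 2,3 -> [3 2 1 5 4]
Final permutation (position -> original strand): [3 2 1 5 4]
Closure components = cycle count of this permutation = 3.

Answer: 3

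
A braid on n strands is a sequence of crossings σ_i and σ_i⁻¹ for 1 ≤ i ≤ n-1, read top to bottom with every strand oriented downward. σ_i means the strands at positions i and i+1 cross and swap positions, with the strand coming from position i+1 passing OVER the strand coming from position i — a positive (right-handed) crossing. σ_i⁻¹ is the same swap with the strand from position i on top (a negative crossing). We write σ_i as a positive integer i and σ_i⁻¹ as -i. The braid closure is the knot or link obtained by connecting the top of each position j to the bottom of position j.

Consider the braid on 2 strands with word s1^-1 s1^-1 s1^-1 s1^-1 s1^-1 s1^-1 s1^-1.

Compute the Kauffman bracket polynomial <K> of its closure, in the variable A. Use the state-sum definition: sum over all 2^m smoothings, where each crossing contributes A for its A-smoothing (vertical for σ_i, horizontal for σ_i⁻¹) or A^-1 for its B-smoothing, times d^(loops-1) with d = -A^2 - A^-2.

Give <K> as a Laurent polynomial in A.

A^19 - A^15 + A^11 - A^7 + A^3 - A^-1 - A^-9

Derivation:
Braid: s1^-1 s1^-1 s1^-1 s1^-1 s1^-1 s1^-1 s1^-1 on 2 strands, 7 crossings.
Writhe w = (#positive) - (#negative) = 0 - 7 = -7.
Computing the Kauffman bracket via state sum. There are 2^7 = 128 states.
Each crossing splits two ways (0=vertical, 1=horizontal). The state's weight is A^(#A-smoothings - #B-smoothings) * d^(loops - 1).
Tabulate the states by total A-exponent and number of loops L (A-exp: L × count):
  A^7: L=7 ×1
  A^5: L=6 ×7
  A^3: L=5 ×21
  A^1: L=4 ×35
  A^-1: L=3 ×35
  A^-3: L=2 ×21
  A^-5: L=1 ×7
  A^-7: L=2 ×1
Each group contributes A^e * Σ count * d^(L-1):
Powers of d = -A^2 - A^-2: d^2 = A^4 + 2 + A^-4; d^3 = -A^6 - 3*A^2 - 3*A^-2 - A^-6; d^4 = A^8 + 4*A^4 + 6 + 4*A^-4 + A^-8; d^5 = -A^10 - 5*A^6 - 10*A^2 - 10*A^-2 - 5*A^-6 - A^-10; d^6 = A^12 + 6*A^8 + 15*A^4 + 20 + 15*A^-4 + 6*A^-8 + A^-12.
  A^7 * (d^6) = A^19 + 6*A^15 + 15*A^11 + 20*A^7 + 15*A^3 + 6*A^-1 + A^-5
  A^5 * (7*d^5) = -7*A^15 - 35*A^11 - 70*A^7 - 70*A^3 - 35*A^-1 - 7*A^-5
  A^3 * (21*d^4) = 21*A^11 + 84*A^7 + 126*A^3 + 84*A^-1 + 21*A^-5
  A^1 * (35*d^3) = -35*A^7 - 105*A^3 - 105*A^-1 - 35*A^-5
  A^-1 * (35*d^2) = 35*A^3 + 70*A^-1 + 35*A^-5
  A^-3 * (21*d) = -21*A^-1 - 21*A^-5
  A^-5 * (7) = 7*A^-5
  A^-7 * (d) = -A^-5 - A^-9
Summing the groups: <K> = A^19 - A^15 + A^11 - A^7 + A^3 - A^-1 - A^-9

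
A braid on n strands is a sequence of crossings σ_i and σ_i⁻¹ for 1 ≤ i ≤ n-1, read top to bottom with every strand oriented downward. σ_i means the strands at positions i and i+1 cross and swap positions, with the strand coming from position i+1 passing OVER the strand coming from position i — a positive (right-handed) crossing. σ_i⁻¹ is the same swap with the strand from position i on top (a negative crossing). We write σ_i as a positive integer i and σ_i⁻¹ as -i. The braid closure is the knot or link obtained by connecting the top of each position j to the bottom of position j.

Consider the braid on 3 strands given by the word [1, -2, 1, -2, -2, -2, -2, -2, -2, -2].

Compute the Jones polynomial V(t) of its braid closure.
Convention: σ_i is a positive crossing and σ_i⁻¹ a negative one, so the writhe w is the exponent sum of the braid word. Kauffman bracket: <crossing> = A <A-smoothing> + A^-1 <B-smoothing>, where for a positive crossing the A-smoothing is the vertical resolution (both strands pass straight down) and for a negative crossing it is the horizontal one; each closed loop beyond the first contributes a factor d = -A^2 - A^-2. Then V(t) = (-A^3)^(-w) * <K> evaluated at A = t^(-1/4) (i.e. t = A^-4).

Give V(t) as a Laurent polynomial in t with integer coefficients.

t^-1 - t^-2 + 2*t^-3 - 2*t^-4 + 3*t^-5 - 3*t^-6 + 3*t^-7 - 3*t^-8 + 2*t^-9 - 2*t^-10 + t^-11

Derivation:
Braid: s1 s2^-1 s1 s2^-1 s2^-1 s2^-1 s2^-1 s2^-1 s2^-1 s2^-1 on 3 strands, 10 crossings.
Writhe w = (#positive) - (#negative) = 2 - 8 = -6.
Enumerate smoothing states for the bracket polynomial. There are 2^10 = 1024 states.
Each crossing splits two ways (0=vertical, 1=horizontal). The state's weight is A^(#A-smoothings - #B-smoothings) * d^(loops - 1).
Tabulate the states by total A-exponent and number of loops L (A-exp: L × count):
  A^10: L=9 ×1
  A^8: L=8 ×10
  A^6: L=7 ×45
  A^4: L=6 ×119, L=8 ×1
  A^2: L=5 ×203, L=7 ×7
  A^0: L=4 ×231, L=6 ×21
  A^-2: L=3 ×175, L=5 ×35
  A^-4: L=2 ×85, L=4 ×35
  A^-6: L=1 ×23, L=3 ×22
  A^-8: L=2 ×10
  A^-10: L=3 ×1
Each group contributes A^e * Σ count * d^(L-1):
Powers of d = -A^2 - A^-2: d^2 = A^4 + 2 + A^-4; d^3 = -A^6 - 3*A^2 - 3*A^-2 - A^-6; d^4 = A^8 + 4*A^4 + 6 + 4*A^-4 + A^-8; d^5 = -A^10 - 5*A^6 - 10*A^2 - 10*A^-2 - 5*A^-6 - A^-10; d^6 = A^12 + 6*A^8 + 15*A^4 + 20 + 15*A^-4 + 6*A^-8 + A^-12; d^7 = -A^14 - 7*A^10 - 21*A^6 - 35*A^2 - 35*A^-2 - 21*A^-6 - 7*A^-10 - A^-14; d^8 = A^16 + 8*A^12 + 28*A^8 + 56*A^4 + 70 + 56*A^-4 + 28*A^-8 + 8*A^-12 + A^-16.
  A^10 * (d^8) = A^26 + 8*A^22 + 28*A^18 + 56*A^14 + 70*A^10 + 56*A^6 + 28*A^2 + 8*A^-2 + A^-6
  A^8 * (10*d^7) = -10*A^22 - 70*A^18 - 210*A^14 - 350*A^10 - 350*A^6 - 210*A^2 - 70*A^-2 - 10*A^-6
  A^6 * (45*d^6) = 45*A^18 + 270*A^14 + 675*A^10 + 900*A^6 + 675*A^2 + 270*A^-2 + 45*A^-6
  A^4 * (119*d^5 + d^7) = -A^18 - 126*A^14 - 616*A^10 - 1225*A^6 - 1225*A^2 - 616*A^-2 - 126*A^-6 - A^-10
  A^2 * (203*d^4 + 7*d^6) = 7*A^14 + 245*A^10 + 917*A^6 + 1358*A^2 + 917*A^-2 + 245*A^-6 + 7*A^-10
  A^0 * (231*d^3 + 21*d^5) = -21*A^10 - 336*A^6 - 903*A^2 - 903*A^-2 - 336*A^-6 - 21*A^-10
  A^-2 * (175*d^2 + 35*d^4) = 35*A^6 + 315*A^2 + 560*A^-2 + 315*A^-6 + 35*A^-10
  A^-4 * (85*d + 35*d^3) = -35*A^2 - 190*A^-2 - 190*A^-6 - 35*A^-10
  A^-6 * (23 + 22*d^2) = 22*A^-2 + 67*A^-6 + 22*A^-10
  A^-8 * (10*d) = -10*A^-6 - 10*A^-10
  A^-10 * (d^2) = A^-6 + 2*A^-10 + A^-14
Summing the groups: <K> = A^26 - 2*A^22 + 2*A^18 - 3*A^14 + 3*A^10 - 3*A^6 + 3*A^2 - 2*A^-2 + 2*A^-6 - A^-10 + A^-14
Normalise by the writhe: (-A^3)^(-w) = (-A^3)^(6) = A^18, so f(A) = A^18 * <K> = A^44 - 2*A^40 + 2*A^36 - 3*A^32 + 3*A^28 - 3*A^24 + 3*A^20 - 2*A^16 + 2*A^12 - A^8 + A^4.
Substitute A = t^(-1/4), i.e. A^e → t^(-e/4): V(t) = t^-1 - t^-2 + 2*t^-3 - 2*t^-4 + 3*t^-5 - 3*t^-6 + 3*t^-7 - 3*t^-8 + 2*t^-9 - 2*t^-10 + t^-11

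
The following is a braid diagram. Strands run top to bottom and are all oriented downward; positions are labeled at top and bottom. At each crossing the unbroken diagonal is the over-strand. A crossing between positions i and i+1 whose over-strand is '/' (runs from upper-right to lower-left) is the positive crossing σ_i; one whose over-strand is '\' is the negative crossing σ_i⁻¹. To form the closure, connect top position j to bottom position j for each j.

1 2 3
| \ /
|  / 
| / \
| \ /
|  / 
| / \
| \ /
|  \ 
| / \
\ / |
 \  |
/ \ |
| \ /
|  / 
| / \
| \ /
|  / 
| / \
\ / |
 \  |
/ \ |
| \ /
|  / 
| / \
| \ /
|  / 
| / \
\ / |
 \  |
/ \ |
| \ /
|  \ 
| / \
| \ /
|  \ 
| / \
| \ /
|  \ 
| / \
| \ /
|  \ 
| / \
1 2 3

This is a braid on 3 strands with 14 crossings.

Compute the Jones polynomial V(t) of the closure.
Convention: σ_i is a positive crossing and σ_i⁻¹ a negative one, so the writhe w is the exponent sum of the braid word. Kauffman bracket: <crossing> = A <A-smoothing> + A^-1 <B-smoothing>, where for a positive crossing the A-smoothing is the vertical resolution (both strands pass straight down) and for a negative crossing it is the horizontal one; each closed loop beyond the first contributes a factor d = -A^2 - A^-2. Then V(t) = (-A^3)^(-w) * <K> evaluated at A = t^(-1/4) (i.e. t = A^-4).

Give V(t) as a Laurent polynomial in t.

t^2 - 2*t + 4 - 4*t^-1 + 4*t^-2 - 4*t^-3 + 3*t^-4 - 2*t^-5 + t^-6

Derivation:
Reading the diagram top to bottom ('/'-over between positions i,i+1 = s_i, '\'-over = s_i^-1): braid word = s2 s2 s2^-1 s1^-1 s2 s2 s1^-1 s2 s2 s1^-1 s2^-1 s2^-1 s2^-1 s2^-1.
The presented braid s2 s2 s2^-1 s1^-1 s2 s2 s1^-1 s2 s2 s1^-1 s2^-1 s2^-1 s2^-1 s2^-1 on 3 strands reduces by inverse Markov moves (closure unchanged at each step):
  Deconjugate: the word is γ·β·γ⁻¹ with γ = s2 s2 (prefix) and γ⁻¹ = s2^-1 s2^-1 (suffix); strip both.
Reduced to β = s2^-1 s1^-1 s2 s2 s1^-1 s2 s2 s1^-1 s2^-1 s2^-1 on 3 strands, 10 crossings.
Compute on β:
Braid: s2^-1 s1^-1 s2 s2 s1^-1 s2 s2 s1^-1 s2^-1 s2^-1 on 3 strands, 10 crossings.
Writhe w = (#positive) - (#negative) = 4 - 6 = -2.
Computing the Kauffman bracket via state sum. There are 2^10 = 1024 states.
Smooth each crossing (0=||, 1=⌣⌢); contribution A^(Σ sign_k(1-2s_k)) * d^(L-1).
Tabulate the states by total A-exponent and number of loops L (A-exp: L × count):
  A^10: L=5 ×1
  A^8: L=4 ×10
  A^6: L=3 ×39, L=5 ×6
  A^4: L=2 ×66, L=4 ×52, L=6 ×2
  A^2: L=1 ×45, L=3 ×124, L=5 ×41
  A^0: L=2 ×118, L=4 ×113, L=6 ×21
  A^-2: L=1 ×20, L=3 ×120, L=5 ×63, L=7 ×7
  A^-4: L=2 ×30, L=4 ×68, L=6 ×21, L=8 ×1
  A^-6: L=3 ×20, L=5 ×22, L=7 ×3
  A^-8: L=4 ×7, L=6 ×3
  A^-10: L=5 ×1
Each group contributes A^e * Σ count * d^(L-1):
Powers of d = -A^2 - A^-2: d^2 = A^4 + 2 + A^-4; d^3 = -A^6 - 3*A^2 - 3*A^-2 - A^-6; d^4 = A^8 + 4*A^4 + 6 + 4*A^-4 + A^-8; d^5 = -A^10 - 5*A^6 - 10*A^2 - 10*A^-2 - 5*A^-6 - A^-10; d^6 = A^12 + 6*A^8 + 15*A^4 + 20 + 15*A^-4 + 6*A^-8 + A^-12; d^7 = -A^14 - 7*A^10 - 21*A^6 - 35*A^2 - 35*A^-2 - 21*A^-6 - 7*A^-10 - A^-14.
  A^10 * (d^4) = A^18 + 4*A^14 + 6*A^10 + 4*A^6 + A^2
  A^8 * (10*d^3) = -10*A^14 - 30*A^10 - 30*A^6 - 10*A^2
  A^6 * (39*d^2 + 6*d^4) = 6*A^14 + 63*A^10 + 114*A^6 + 63*A^2 + 6*A^-2
  A^4 * (66*d + 52*d^3 + 2*d^5) = -2*A^14 - 62*A^10 - 242*A^6 - 242*A^2 - 62*A^-2 - 2*A^-6
  A^2 * (45 + 124*d^2 + 41*d^4) = 41*A^10 + 288*A^6 + 539*A^2 + 288*A^-2 + 41*A^-6
  A^0 * (118*d + 113*d^3 + 21*d^5) = -21*A^10 - 218*A^6 - 667*A^2 - 667*A^-2 - 218*A^-6 - 21*A^-10
  A^-2 * (20 + 120*d^2 + 63*d^4 + 7*d^6) = 7*A^10 + 105*A^6 + 477*A^2 + 778*A^-2 + 477*A^-6 + 105*A^-10 + 7*A^-14
  A^-4 * (30*d + 68*d^3 + 21*d^5 + d^7) = -A^10 - 28*A^6 - 194*A^2 - 479*A^-2 - 479*A^-6 - 194*A^-10 - 28*A^-14 - A^-18
  A^-6 * (20*d^2 + 22*d^4 + 3*d^6) = 3*A^6 + 40*A^2 + 153*A^-2 + 232*A^-6 + 153*A^-10 + 40*A^-14 + 3*A^-18
  A^-8 * (7*d^3 + 3*d^5) = -3*A^2 - 22*A^-2 - 51*A^-6 - 51*A^-10 - 22*A^-14 - 3*A^-18
  A^-10 * (d^4) = A^-2 + 4*A^-6 + 6*A^-10 + 4*A^-14 + A^-18
Summing the groups: <K> = A^18 - 2*A^14 + 3*A^10 - 4*A^6 + 4*A^2 - 4*A^-2 + 4*A^-6 - 2*A^-10 + A^-14
Normalise by the writhe: (-A^3)^(-w) = (-A^3)^(2) = A^6, so f(A) = A^6 * <K> = A^24 - 2*A^20 + 3*A^16 - 4*A^12 + 4*A^8 - 4*A^4 + 4 - 2*A^-4 + A^-8.
Substitute A = t^(-1/4), i.e. A^e → t^(-e/4): V(t) = t^2 - 2*t + 4 - 4*t^-1 + 4*t^-2 - 4*t^-3 + 3*t^-4 - 2*t^-5 + t^-6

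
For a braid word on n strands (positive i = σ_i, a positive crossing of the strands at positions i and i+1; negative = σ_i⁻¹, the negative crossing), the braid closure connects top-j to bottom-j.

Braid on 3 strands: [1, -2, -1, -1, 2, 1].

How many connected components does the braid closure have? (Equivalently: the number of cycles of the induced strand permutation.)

3

Derivation:
Track the strand permutation on 3 strands, starting from identity.
  step 1: s1 swaps positions 1,2 -> [2 1 3]
  step 2: s2^-1 swaps positions 2,3 -> [2 3 1]
  step 3: s1^-1 swaps positions 1,2 -> [3 2 1]
  step 4: s1^-1 swaps positions 1,2 -> [2 3 1]
  step 5: s2 swaps positions 2,3 -> [2 1 3]
  step 6: s1 swaps positions 1,2 -> [1 2 3]
Final permutation (position -> original strand): [1 2 3]
Closure components = cycle count of this permutation = 3.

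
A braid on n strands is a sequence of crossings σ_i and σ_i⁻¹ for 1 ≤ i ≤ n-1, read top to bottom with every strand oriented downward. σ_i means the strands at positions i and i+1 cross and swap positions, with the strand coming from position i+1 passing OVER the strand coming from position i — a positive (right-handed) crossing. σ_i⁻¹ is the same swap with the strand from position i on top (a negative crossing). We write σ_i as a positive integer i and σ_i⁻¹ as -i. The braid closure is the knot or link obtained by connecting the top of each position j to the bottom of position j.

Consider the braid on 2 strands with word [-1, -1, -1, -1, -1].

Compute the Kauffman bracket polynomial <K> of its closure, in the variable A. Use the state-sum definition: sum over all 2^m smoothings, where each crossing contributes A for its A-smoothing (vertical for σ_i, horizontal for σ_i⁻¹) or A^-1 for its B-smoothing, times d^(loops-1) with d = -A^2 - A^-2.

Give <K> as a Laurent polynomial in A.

A^13 - A^9 + A^5 - A - A^-7

Derivation:
Braid: s1^-1 s1^-1 s1^-1 s1^-1 s1^-1 on 2 strands, 5 crossings.
Writhe w = (#positive) - (#negative) = 0 - 5 = -5.
Computing the Kauffman bracket via state sum. There are 2^5 = 32 states.
For each crossing: s=0 is the vertical smoothing, s=1 horizontal. Crossing k contributes A^(sign_k * (1 - 2*s_k)); loop factor d = -A^2 - A^-2.
  state 00000: A-exp=-5, loops=2, term = A^-5 * d^1
  state 00001: A-exp=-3, loops=1, term = A^-3 * d^0
  state 00010: A-exp=-3, loops=1, term = A^-3 * d^0
  state 00011: A-exp=-1, loops=2, term = A^-1 * d^1
  state 00100: A-exp=-3, loops=1, term = A^-3 * d^0
  state 00101: A-exp=-1, loops=2, term = A^-1 * d^1
  state 00110: A-exp=-1, loops=2, term = A^-1 * d^1
  state 00111: A-exp=+1, loops=3, term = A^1 * d^2
  state 01000: A-exp=-3, loops=1, term = A^-3 * d^0
  state 01001: A-exp=-1, loops=2, term = A^-1 * d^1
  state 01010: A-exp=-1, loops=2, term = A^-1 * d^1
  state 01011: A-exp=+1, loops=3, term = A^1 * d^2
  state 01100: A-exp=-1, loops=2, term = A^-1 * d^1
  state 01101: A-exp=+1, loops=3, term = A^1 * d^2
  state 01110: A-exp=+1, loops=3, term = A^1 * d^2
  state 01111: A-exp=+3, loops=4, term = A^3 * d^3
  state 10000: A-exp=-3, loops=1, term = A^-3 * d^0
  state 10001: A-exp=-1, loops=2, term = A^-1 * d^1
  state 10010: A-exp=-1, loops=2, term = A^-1 * d^1
  state 10011: A-exp=+1, loops=3, term = A^1 * d^2
  state 10100: A-exp=-1, loops=2, term = A^-1 * d^1
  state 10101: A-exp=+1, loops=3, term = A^1 * d^2
  state 10110: A-exp=+1, loops=3, term = A^1 * d^2
  state 10111: A-exp=+3, loops=4, term = A^3 * d^3
  state 11000: A-exp=-1, loops=2, term = A^-1 * d^1
  state 11001: A-exp=+1, loops=3, term = A^1 * d^2
  state 11010: A-exp=+1, loops=3, term = A^1 * d^2
  state 11011: A-exp=+3, loops=4, term = A^3 * d^3
  state 11100: A-exp=+1, loops=3, term = A^1 * d^2
  state 11101: A-exp=+3, loops=4, term = A^3 * d^3
  state 11110: A-exp=+3, loops=4, term = A^3 * d^3
  state 11111: A-exp=+5, loops=5, term = A^5 * d^4
Collect the terms by A-exponent (count of states per loop number):
Powers of d = -A^2 - A^-2: d^2 = A^4 + 2 + A^-4; d^3 = -A^6 - 3*A^2 - 3*A^-2 - A^-6; d^4 = A^8 + 4*A^4 + 6 + 4*A^-4 + A^-8.
  A^5 * (d^4) = A^13 + 4*A^9 + 6*A^5 + 4*A + A^-3
  A^3 * (5*d^3) = -5*A^9 - 15*A^5 - 15*A - 5*A^-3
  A^1 * (10*d^2) = 10*A^5 + 20*A + 10*A^-3
  A^-1 * (10*d) = -10*A - 10*A^-3
  A^-3 * (5) = 5*A^-3
  A^-5 * (d) = -A^-3 - A^-7
Summing the groups: <K> = A^13 - A^9 + A^5 - A - A^-7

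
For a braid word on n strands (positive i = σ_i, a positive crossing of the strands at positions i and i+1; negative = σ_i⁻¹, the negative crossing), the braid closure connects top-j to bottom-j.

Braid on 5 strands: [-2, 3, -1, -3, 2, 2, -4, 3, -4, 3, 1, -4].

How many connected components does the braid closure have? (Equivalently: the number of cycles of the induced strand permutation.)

Track the strand permutation on 5 strands, starting from identity.
  step 1: s2^-1 swaps positions 2,3 -> [1 3 2 4 5]
  step 2: s3 swaps positions 3,4 -> [1 3 4 2 5]
  step 3: s1^-1 swaps positions 1,2 -> [3 1 4 2 5]
  step 4: s3^-1 swaps positions 3,4 -> [3 1 2 4 5]
  step 5: s2 swaps positions 2,3 -> [3 2 1 4 5]
  step 6: s2 swaps positions 2,3 -> [3 1 2 4 5]
  step 7: s4^-1 swaps positions 4,5 -> [3 1 2 5 4]
  step 8: s3 swaps positions 3,4 -> [3 1 5 2 4]
  step 9: s4^-1 swaps positions 4,5 -> [3 1 5 4 2]
  step 10: s3 swaps positions 3,4 -> [3 1 4 5 2]
  step 11: s1 swaps positions 1,2 -> [1 3 4 5 2]
  step 12: s4^-1 swaps positions 4,5 -> [1 3 4 2 5]
Final permutation (position -> original strand): [1 3 4 2 5]
Closure components = cycle count of this permutation = 3.

Answer: 3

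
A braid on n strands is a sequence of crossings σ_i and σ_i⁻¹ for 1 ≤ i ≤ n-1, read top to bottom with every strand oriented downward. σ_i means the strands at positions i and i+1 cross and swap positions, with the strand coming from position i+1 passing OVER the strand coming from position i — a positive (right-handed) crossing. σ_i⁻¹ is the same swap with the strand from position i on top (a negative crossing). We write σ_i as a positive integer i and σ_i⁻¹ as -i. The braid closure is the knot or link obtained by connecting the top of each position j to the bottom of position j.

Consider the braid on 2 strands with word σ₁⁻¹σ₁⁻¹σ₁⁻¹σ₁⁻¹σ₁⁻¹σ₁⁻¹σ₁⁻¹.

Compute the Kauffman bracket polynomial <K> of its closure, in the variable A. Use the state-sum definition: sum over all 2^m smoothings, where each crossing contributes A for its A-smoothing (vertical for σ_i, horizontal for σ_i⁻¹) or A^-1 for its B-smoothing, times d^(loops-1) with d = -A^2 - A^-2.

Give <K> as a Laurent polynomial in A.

Braid: s1^-1 s1^-1 s1^-1 s1^-1 s1^-1 s1^-1 s1^-1 on 2 strands, 7 crossings.
Writhe w = (#positive) - (#negative) = 0 - 7 = -7.
Enumerate smoothing states for the bracket polynomial. There are 2^7 = 128 states.
Each crossing splits two ways (0=vertical, 1=horizontal). The state's weight is A^(#A-smoothings - #B-smoothings) * d^(loops - 1).
Tabulate the states by total A-exponent and number of loops L (A-exp: L × count):
  A^7: L=7 ×1
  A^5: L=6 ×7
  A^3: L=5 ×21
  A^1: L=4 ×35
  A^-1: L=3 ×35
  A^-3: L=2 ×21
  A^-5: L=1 ×7
  A^-7: L=2 ×1
Each group contributes A^e * Σ count * d^(L-1):
Powers of d = -A^2 - A^-2: d^2 = A^4 + 2 + A^-4; d^3 = -A^6 - 3*A^2 - 3*A^-2 - A^-6; d^4 = A^8 + 4*A^4 + 6 + 4*A^-4 + A^-8; d^5 = -A^10 - 5*A^6 - 10*A^2 - 10*A^-2 - 5*A^-6 - A^-10; d^6 = A^12 + 6*A^8 + 15*A^4 + 20 + 15*A^-4 + 6*A^-8 + A^-12.
  A^7 * (d^6) = A^19 + 6*A^15 + 15*A^11 + 20*A^7 + 15*A^3 + 6*A^-1 + A^-5
  A^5 * (7*d^5) = -7*A^15 - 35*A^11 - 70*A^7 - 70*A^3 - 35*A^-1 - 7*A^-5
  A^3 * (21*d^4) = 21*A^11 + 84*A^7 + 126*A^3 + 84*A^-1 + 21*A^-5
  A^1 * (35*d^3) = -35*A^7 - 105*A^3 - 105*A^-1 - 35*A^-5
  A^-1 * (35*d^2) = 35*A^3 + 70*A^-1 + 35*A^-5
  A^-3 * (21*d) = -21*A^-1 - 21*A^-5
  A^-5 * (7) = 7*A^-5
  A^-7 * (d) = -A^-5 - A^-9
Summing the groups: <K> = A^19 - A^15 + A^11 - A^7 + A^3 - A^-1 - A^-9

Answer: A^19 - A^15 + A^11 - A^7 + A^3 - A^-1 - A^-9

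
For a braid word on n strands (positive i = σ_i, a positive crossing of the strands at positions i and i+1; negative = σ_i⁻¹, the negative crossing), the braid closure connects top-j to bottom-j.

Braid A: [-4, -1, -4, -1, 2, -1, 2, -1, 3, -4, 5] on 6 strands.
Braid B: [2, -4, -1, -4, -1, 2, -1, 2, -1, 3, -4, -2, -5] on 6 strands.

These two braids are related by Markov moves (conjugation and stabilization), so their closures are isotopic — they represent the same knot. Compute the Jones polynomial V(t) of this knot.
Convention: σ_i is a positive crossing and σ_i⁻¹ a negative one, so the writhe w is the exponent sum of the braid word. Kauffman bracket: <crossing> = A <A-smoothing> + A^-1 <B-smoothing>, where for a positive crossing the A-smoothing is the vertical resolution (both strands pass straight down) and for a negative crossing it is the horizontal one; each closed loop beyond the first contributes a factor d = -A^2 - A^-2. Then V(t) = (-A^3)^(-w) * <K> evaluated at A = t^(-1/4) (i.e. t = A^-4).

Markov-equivalent braids have isotopic closures, hence identical knot invariants. Strip the Markov moves from each word to reach a common short braid β, then compute V(t) once on β.
Braid A: s4^-1 s1^-1 s4^-1 s1^-1 s2 s1^-1 s2 s1^-1 s3 s4^-1 s5 on 6 strands reduces by inverse Markov moves (closure unchanged at each step):
  Destabilize: the word has the form β·s5 where s5 occurs only as the final letter (β ∈ B_5); drop it and the last strand → 5 strands.
Reduced to β = s4^-1 s1^-1 s4^-1 s1^-1 s2 s1^-1 s2 s1^-1 s3 s4^-1 on 5 strands, 10 crossings.
Braid B: s2 s4^-1 s1^-1 s4^-1 s1^-1 s2 s1^-1 s2 s1^-1 s3 s4^-1 s2^-1 s5^-1 on 6 strands reduces by inverse Markov moves (closure unchanged at each step):
  Destabilize: the word has the form β·s5^-1 where s5^-1 occurs only as the final letter (β ∈ B_5); drop it and the last strand → 5 strands.
  Deconjugate: the word is γ·β·γ⁻¹ with γ = s2 (prefix) and γ⁻¹ = s2^-1 (suffix); strip both.
Reduced to β = s4^-1 s1^-1 s4^-1 s1^-1 s2 s1^-1 s2 s1^-1 s3 s4^-1 on 5 strands, 10 crossings.
Both give the same β = s4^-1 s1^-1 s4^-1 s1^-1 s2 s1^-1 s2 s1^-1 s3 s4^-1 on 5 strands, so one state sum suffices:
Braid: s4^-1 s1^-1 s4^-1 s1^-1 s2 s1^-1 s2 s1^-1 s3 s4^-1 on 5 strands, 10 crossings.
Writhe w = (#positive) - (#negative) = 3 - 7 = -4.
Computing the Kauffman bracket via state sum. There are 2^10 = 1024 states.
Smooth each crossing (0=||, 1=⌣⌢); contribution A^(Σ sign_k(1-2s_k)) * d^(L-1).
Tabulate the states by total A-exponent and number of loops L (A-exp: L × count):
  A^10: L=8 ×1
  A^8: L=7 ×10
  A^6: L=6 ×45
  A^4: L=5 ×118, L=7 ×2
  A^2: L=4 ×195, L=6 ×15
  A^0: L=3 ×203, L=5 ×49
  A^-2: L=2 ×123, L=4 ×85, L=6 ×2
  A^-4: L=1 ×33, L=3 ×78, L=5 ×9
  A^-6: L=2 ×29, L=4 ×16
  A^-8: L=3 ×9, L=5 ×1
  A^-10: L=4 ×1
Each group contributes A^e * Σ count * d^(L-1):
Powers of d = -A^2 - A^-2: d^2 = A^4 + 2 + A^-4; d^3 = -A^6 - 3*A^2 - 3*A^-2 - A^-6; d^4 = A^8 + 4*A^4 + 6 + 4*A^-4 + A^-8; d^5 = -A^10 - 5*A^6 - 10*A^2 - 10*A^-2 - 5*A^-6 - A^-10; d^6 = A^12 + 6*A^8 + 15*A^4 + 20 + 15*A^-4 + 6*A^-8 + A^-12; d^7 = -A^14 - 7*A^10 - 21*A^6 - 35*A^2 - 35*A^-2 - 21*A^-6 - 7*A^-10 - A^-14.
  A^10 * (d^7) = -A^24 - 7*A^20 - 21*A^16 - 35*A^12 - 35*A^8 - 21*A^4 - 7 - A^-4
  A^8 * (10*d^6) = 10*A^20 + 60*A^16 + 150*A^12 + 200*A^8 + 150*A^4 + 60 + 10*A^-4
  A^6 * (45*d^5) = -45*A^16 - 225*A^12 - 450*A^8 - 450*A^4 - 225 - 45*A^-4
  A^4 * (118*d^4 + 2*d^6) = 2*A^16 + 130*A^12 + 502*A^8 + 748*A^4 + 502 + 130*A^-4 + 2*A^-8
  A^2 * (195*d^3 + 15*d^5) = -15*A^12 - 270*A^8 - 735*A^4 - 735 - 270*A^-4 - 15*A^-8
  A^0 * (203*d^2 + 49*d^4) = 49*A^8 + 399*A^4 + 700 + 399*A^-4 + 49*A^-8
  A^-2 * (123*d + 85*d^3 + 2*d^5) = -2*A^8 - 95*A^4 - 398 - 398*A^-4 - 95*A^-8 - 2*A^-12
  A^-4 * (33 + 78*d^2 + 9*d^4) = 9*A^4 + 114 + 243*A^-4 + 114*A^-8 + 9*A^-12
  A^-6 * (29*d + 16*d^3) = -16 - 77*A^-4 - 77*A^-8 - 16*A^-12
  A^-8 * (9*d^2 + d^4) = 1 + 13*A^-4 + 24*A^-8 + 13*A^-12 + A^-16
  A^-10 * (d^3) = -A^-4 - 3*A^-8 - 3*A^-12 - A^-16
Summing the groups: <K> = -A^24 + 3*A^20 - 4*A^16 + 5*A^12 - 6*A^8 + 5*A^4 - 4 + 3*A^-4 - A^-8 + A^-12
Normalise by the writhe: (-A^3)^(-w) = (-A^3)^(4) = A^12, so f(A) = A^12 * <K> = -A^36 + 3*A^32 - 4*A^28 + 5*A^24 - 6*A^20 + 5*A^16 - 4*A^12 + 3*A^8 - A^4 + 1.
Substitute A = t^(-1/4), i.e. A^e → t^(-e/4): V(t) = 1 - t^-1 + 3*t^-2 - 4*t^-3 + 5*t^-4 - 6*t^-5 + 5*t^-6 - 4*t^-7 + 3*t^-8 - t^-9

Answer: 1 - t^-1 + 3*t^-2 - 4*t^-3 + 5*t^-4 - 6*t^-5 + 5*t^-6 - 4*t^-7 + 3*t^-8 - t^-9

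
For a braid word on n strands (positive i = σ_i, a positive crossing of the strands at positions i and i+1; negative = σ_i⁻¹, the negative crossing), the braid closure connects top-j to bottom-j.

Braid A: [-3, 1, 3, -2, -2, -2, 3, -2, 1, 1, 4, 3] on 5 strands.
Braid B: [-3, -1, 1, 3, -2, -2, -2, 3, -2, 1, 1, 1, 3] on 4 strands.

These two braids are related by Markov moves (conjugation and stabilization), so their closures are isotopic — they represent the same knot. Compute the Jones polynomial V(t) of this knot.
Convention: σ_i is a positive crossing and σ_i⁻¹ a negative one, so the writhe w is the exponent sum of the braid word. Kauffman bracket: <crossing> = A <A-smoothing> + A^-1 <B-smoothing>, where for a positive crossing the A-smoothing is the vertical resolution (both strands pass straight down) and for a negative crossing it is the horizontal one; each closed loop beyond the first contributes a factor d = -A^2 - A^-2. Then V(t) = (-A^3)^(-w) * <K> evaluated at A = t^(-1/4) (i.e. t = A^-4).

-t^5 + 2*t^4 - 3*t^3 + 5*t^2 - 5*t + 6 - 5*t^-1 + 3*t^-2 - 2*t^-3 + t^-4

Derivation:
Markov-equivalent braids have isotopic closures, hence identical knot invariants. Strip the Markov moves from each word to reach a common short braid β, then compute V(t) once on β.
Braid A: s3^-1 s1 s3 s2^-1 s2^-1 s2^-1 s3 s2^-1 s1 s1 s4 s3 on 5 strands reduces by inverse Markov moves (closure unchanged at each step):
  Deconjugate: the word is γ·β·γ⁻¹ with γ = s3^-1 (prefix) and γ⁻¹ = s3 (suffix); strip both.
  Destabilize: the word has the form β·s4 where s4 occurs only as the final letter (β ∈ B_4); drop it and the last strand → 4 strands.
Reduced to β = s1 s3 s2^-1 s2^-1 s2^-1 s3 s2^-1 s1 s1 on 4 strands, 9 crossings.
Braid B: s3^-1 s1^-1 s1 s3 s2^-1 s2^-1 s2^-1 s3 s2^-1 s1 s1 s1 s3 on 4 strands reduces by inverse Markov moves (closure unchanged at each step):
  Deconjugate: the word is γ·β·γ⁻¹ with γ = s3^-1 s1^-1 (prefix) and γ⁻¹ = s1 s3 (suffix); strip both.
Reduced to β = s1 s3 s2^-1 s2^-1 s2^-1 s3 s2^-1 s1 s1 on 4 strands, 9 crossings.
Both give the same β = s1 s3 s2^-1 s2^-1 s2^-1 s3 s2^-1 s1 s1 on 4 strands, so one state sum suffices:
Braid: s1 s3 s2^-1 s2^-1 s2^-1 s3 s2^-1 s1 s1 on 4 strands, 9 crossings.
Writhe w = (#positive) - (#negative) = 5 - 4 = 1.
State-sum expansion of <K>. There are 2^9 = 512 states.
Smooth each crossing (0=||, 1=⌣⌢); contribution A^(Σ sign_k(1-2s_k)) * d^(L-1).
Tabulate the states by total A-exponent and number of loops L (A-exp: L × count):
  A^9: L=6 ×1
  A^7: L=5 ×9
  A^5: L=4 ×33, L=6 ×3
  A^3: L=3 ×64, L=5 ×19, L=7 ×1
  A^1: L=2 ×68, L=4 ×52, L=6 ×6
  A^-1: L=1 ×33, L=3 ×75, L=5 ×18
  A^-3: L=2 ×51, L=4 ×32, L=6 ×1
  A^-5: L=3 ×32, L=5 ×4
  A^-7: L=4 ×9
  A^-9: L=5 ×1
Each group contributes A^e * Σ count * d^(L-1):
Powers of d = -A^2 - A^-2: d^2 = A^4 + 2 + A^-4; d^3 = -A^6 - 3*A^2 - 3*A^-2 - A^-6; d^4 = A^8 + 4*A^4 + 6 + 4*A^-4 + A^-8; d^5 = -A^10 - 5*A^6 - 10*A^2 - 10*A^-2 - 5*A^-6 - A^-10; d^6 = A^12 + 6*A^8 + 15*A^4 + 20 + 15*A^-4 + 6*A^-8 + A^-12.
  A^9 * (d^5) = -A^19 - 5*A^15 - 10*A^11 - 10*A^7 - 5*A^3 - A^-1
  A^7 * (9*d^4) = 9*A^15 + 36*A^11 + 54*A^7 + 36*A^3 + 9*A^-1
  A^5 * (33*d^3 + 3*d^5) = -3*A^15 - 48*A^11 - 129*A^7 - 129*A^3 - 48*A^-1 - 3*A^-5
  A^3 * (64*d^2 + 19*d^4 + d^6) = A^15 + 25*A^11 + 155*A^7 + 262*A^3 + 155*A^-1 + 25*A^-5 + A^-9
  A^1 * (68*d + 52*d^3 + 6*d^5) = -6*A^11 - 82*A^7 - 284*A^3 - 284*A^-1 - 82*A^-5 - 6*A^-9
  A^-1 * (33 + 75*d^2 + 18*d^4) = 18*A^7 + 147*A^3 + 291*A^-1 + 147*A^-5 + 18*A^-9
  A^-3 * (51*d + 32*d^3 + d^5) = -A^7 - 37*A^3 - 157*A^-1 - 157*A^-5 - 37*A^-9 - A^-13
  A^-5 * (32*d^2 + 4*d^4) = 4*A^3 + 48*A^-1 + 88*A^-5 + 48*A^-9 + 4*A^-13
  A^-7 * (9*d^3) = -9*A^-1 - 27*A^-5 - 27*A^-9 - 9*A^-13
  A^-9 * (d^4) = A^-1 + 4*A^-5 + 6*A^-9 + 4*A^-13 + A^-17
Summing the groups: <K> = -A^19 + 2*A^15 - 3*A^11 + 5*A^7 - 6*A^3 + 5*A^-1 - 5*A^-5 + 3*A^-9 - 2*A^-13 + A^-17
Normalise by the writhe: (-A^3)^(-w) = (-A^3)^(-1) = -A^-3, so f(A) = -A^-3 * <K> = A^16 - 2*A^12 + 3*A^8 - 5*A^4 + 6 - 5*A^-4 + 5*A^-8 - 3*A^-12 + 2*A^-16 - A^-20.
Substitute A = t^(-1/4), i.e. A^e → t^(-e/4): V(t) = -t^5 + 2*t^4 - 3*t^3 + 5*t^2 - 5*t + 6 - 5*t^-1 + 3*t^-2 - 2*t^-3 + t^-4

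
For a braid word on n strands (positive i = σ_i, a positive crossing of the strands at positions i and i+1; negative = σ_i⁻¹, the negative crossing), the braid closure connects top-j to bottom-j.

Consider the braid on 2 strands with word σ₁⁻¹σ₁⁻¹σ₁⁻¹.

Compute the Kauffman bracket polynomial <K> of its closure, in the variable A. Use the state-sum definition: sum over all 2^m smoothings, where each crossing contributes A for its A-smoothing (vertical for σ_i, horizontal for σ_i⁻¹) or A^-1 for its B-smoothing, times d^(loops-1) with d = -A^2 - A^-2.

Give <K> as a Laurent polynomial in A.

A^7 - A^3 - A^-5

Derivation:
Braid: s1^-1 s1^-1 s1^-1 on 2 strands, 3 crossings.
Writhe w = (#positive) - (#negative) = 0 - 3 = -3.
State-sum expansion of <K>. There are 2^3 = 8 states.
For each crossing: s=0 is the vertical smoothing, s=1 horizontal. Crossing k contributes A^(sign_k * (1 - 2*s_k)); loop factor d = -A^2 - A^-2.
  state 000: A-exp=-3, loops=2, term = A^-3 * d^1
  state 001: A-exp=-1, loops=1, term = A^-1 * d^0
  state 010: A-exp=-1, loops=1, term = A^-1 * d^0
  state 011: A-exp=+1, loops=2, term = A^1 * d^1
  state 100: A-exp=-1, loops=1, term = A^-1 * d^0
  state 101: A-exp=+1, loops=2, term = A^1 * d^1
  state 110: A-exp=+1, loops=2, term = A^1 * d^1
  state 111: A-exp=+3, loops=3, term = A^3 * d^2
Collect the terms by A-exponent (count of states per loop number):
Powers of d = -A^2 - A^-2: d^2 = A^4 + 2 + A^-4.
  A^3 * (d^2) = A^7 + 2*A^3 + A^-1
  A^1 * (3*d) = -3*A^3 - 3*A^-1
  A^-1 * (3) = 3*A^-1
  A^-3 * (d) = -A^-1 - A^-5
Summing the groups: <K> = A^7 - A^3 - A^-5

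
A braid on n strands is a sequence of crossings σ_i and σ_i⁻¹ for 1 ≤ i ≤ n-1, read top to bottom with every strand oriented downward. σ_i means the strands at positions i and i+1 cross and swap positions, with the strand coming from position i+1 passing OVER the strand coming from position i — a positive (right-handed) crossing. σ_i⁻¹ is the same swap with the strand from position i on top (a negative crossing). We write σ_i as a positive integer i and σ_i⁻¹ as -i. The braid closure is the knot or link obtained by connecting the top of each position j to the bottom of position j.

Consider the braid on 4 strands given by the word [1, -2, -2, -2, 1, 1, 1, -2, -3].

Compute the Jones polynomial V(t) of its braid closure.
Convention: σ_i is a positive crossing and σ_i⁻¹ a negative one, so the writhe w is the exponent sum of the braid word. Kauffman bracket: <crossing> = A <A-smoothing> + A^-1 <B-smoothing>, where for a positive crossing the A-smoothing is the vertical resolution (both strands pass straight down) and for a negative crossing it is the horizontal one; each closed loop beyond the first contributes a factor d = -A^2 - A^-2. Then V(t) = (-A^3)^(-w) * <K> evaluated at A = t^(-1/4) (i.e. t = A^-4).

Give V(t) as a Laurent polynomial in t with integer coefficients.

t^4 - 2*t^3 + 3*t^2 - 4*t + 5 - 4*t^-1 + 3*t^-2 - 2*t^-3 + t^-4

Derivation:
The presented braid s1 s2^-1 s2^-1 s2^-1 s1 s1 s1 s2^-1 s3^-1 on 4 strands reduces by inverse Markov moves (closure unchanged at each step):
  Destabilize: the word has the form β·s3^-1 where s3^-1 occurs only as the final letter (β ∈ B_3); drop it and the last strand → 3 strands.
Reduced to β = s1 s2^-1 s2^-1 s2^-1 s1 s1 s1 s2^-1 on 3 strands, 8 crossings.
Compute on β:
Braid: s1 s2^-1 s2^-1 s2^-1 s1 s1 s1 s2^-1 on 3 strands, 8 crossings.
Writhe w = (#positive) - (#negative) = 4 - 4 = 0.
Enumerate smoothing states for the bracket polynomial. There are 2^8 = 256 states.
Each crossing splits two ways (0=vertical, 1=horizontal). The state's weight is A^(#A-smoothings - #B-smoothings) * d^(loops - 1).
Tabulate the states by total A-exponent and number of loops L (A-exp: L × count):
  A^8: L=5 ×1
  A^6: L=4 ×8
  A^4: L=3 ×25, L=5 ×3
  A^2: L=2 ×37, L=4 ×18, L=6 ×1
  A^0: L=1 ×25, L=3 ×37, L=5 ×8
  A^-2: L=2 ×37, L=4 ×18, L=6 ×1
  A^-4: L=3 ×25, L=5 ×3
  A^-6: L=4 ×8
  A^-8: L=5 ×1
Each group contributes A^e * Σ count * d^(L-1):
Powers of d = -A^2 - A^-2: d^2 = A^4 + 2 + A^-4; d^3 = -A^6 - 3*A^2 - 3*A^-2 - A^-6; d^4 = A^8 + 4*A^4 + 6 + 4*A^-4 + A^-8; d^5 = -A^10 - 5*A^6 - 10*A^2 - 10*A^-2 - 5*A^-6 - A^-10.
  A^8 * (d^4) = A^16 + 4*A^12 + 6*A^8 + 4*A^4 + 1
  A^6 * (8*d^3) = -8*A^12 - 24*A^8 - 24*A^4 - 8
  A^4 * (25*d^2 + 3*d^4) = 3*A^12 + 37*A^8 + 68*A^4 + 37 + 3*A^-4
  A^2 * (37*d + 18*d^3 + d^5) = -A^12 - 23*A^8 - 101*A^4 - 101 - 23*A^-4 - A^-8
  A^0 * (25 + 37*d^2 + 8*d^4) = 8*A^8 + 69*A^4 + 147 + 69*A^-4 + 8*A^-8
  A^-2 * (37*d + 18*d^3 + d^5) = -A^8 - 23*A^4 - 101 - 101*A^-4 - 23*A^-8 - A^-12
  A^-4 * (25*d^2 + 3*d^4) = 3*A^4 + 37 + 68*A^-4 + 37*A^-8 + 3*A^-12
  A^-6 * (8*d^3) = -8 - 24*A^-4 - 24*A^-8 - 8*A^-12
  A^-8 * (d^4) = 1 + 4*A^-4 + 6*A^-8 + 4*A^-12 + A^-16
Summing the groups: <K> = A^16 - 2*A^12 + 3*A^8 - 4*A^4 + 5 - 4*A^-4 + 3*A^-8 - 2*A^-12 + A^-16
Normalise by the writhe: (-A^3)^(-w) = (-A^3)^(0) = 1, so f(A) = 1 * <K> = A^16 - 2*A^12 + 3*A^8 - 4*A^4 + 5 - 4*A^-4 + 3*A^-8 - 2*A^-12 + A^-16.
Substitute A = t^(-1/4), i.e. A^e → t^(-e/4): V(t) = t^4 - 2*t^3 + 3*t^2 - 4*t + 5 - 4*t^-1 + 3*t^-2 - 2*t^-3 + t^-4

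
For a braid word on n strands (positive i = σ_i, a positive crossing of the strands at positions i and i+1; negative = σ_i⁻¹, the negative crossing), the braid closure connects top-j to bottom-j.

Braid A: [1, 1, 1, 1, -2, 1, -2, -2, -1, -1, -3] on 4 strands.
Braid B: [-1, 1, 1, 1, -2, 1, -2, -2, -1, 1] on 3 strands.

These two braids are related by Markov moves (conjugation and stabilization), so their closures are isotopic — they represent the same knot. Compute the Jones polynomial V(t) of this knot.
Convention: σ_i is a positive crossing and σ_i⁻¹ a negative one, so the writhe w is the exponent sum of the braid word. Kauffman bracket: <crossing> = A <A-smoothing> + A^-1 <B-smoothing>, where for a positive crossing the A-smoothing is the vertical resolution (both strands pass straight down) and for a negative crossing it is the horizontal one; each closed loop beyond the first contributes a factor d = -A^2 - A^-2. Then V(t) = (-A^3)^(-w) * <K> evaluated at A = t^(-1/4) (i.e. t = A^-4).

Markov-equivalent braids have isotopic closures, hence identical knot invariants. Strip the Markov moves from each word to reach a common short braid β, then compute V(t) once on β.
Braid A: s1 s1 s1 s1 s2^-1 s1 s2^-1 s2^-1 s1^-1 s1^-1 s3^-1 on 4 strands reduces by inverse Markov moves (closure unchanged at each step):
  Destabilize: the word has the form β·s3^-1 where s3^-1 occurs only as the final letter (β ∈ B_3); drop it and the last strand → 3 strands.
  Deconjugate: the word is γ·β·γ⁻¹ with γ = s1 (prefix) and γ⁻¹ = s1^-1 (suffix); strip both.
  Deconjugate: the word is γ·β·γ⁻¹ with γ = s1 (prefix) and γ⁻¹ = s1^-1 (suffix); strip both.
Reduced to β = s1 s1 s2^-1 s1 s2^-1 s2^-1 on 3 strands, 6 crossings.
Braid B: s1^-1 s1 s1 s1 s2^-1 s1 s2^-1 s2^-1 s1^-1 s1 on 3 strands reduces by inverse Markov moves (closure unchanged at each step):
  Deconjugate: the word is γ·β·γ⁻¹ with γ = s1^-1 s1 (prefix) and γ⁻¹ = s1^-1 s1 (suffix); strip both.
Reduced to β = s1 s1 s2^-1 s1 s2^-1 s2^-1 on 3 strands, 6 crossings.
Both give the same β = s1 s1 s2^-1 s1 s2^-1 s2^-1 on 3 strands, so one state sum suffices:
Braid: s1 s1 s2^-1 s1 s2^-1 s2^-1 on 3 strands, 6 crossings.
Writhe w = (#positive) - (#negative) = 3 - 3 = 0.
Enumerate smoothing states for the bracket polynomial. There are 2^6 = 64 states.
For each crossing: s=0 is the vertical smoothing, s=1 horizontal. Crossing k contributes A^(sign_k * (1 - 2*s_k)); loop factor d = -A^2 - A^-2.
Tabulate the states by total A-exponent and number of loops L (A-exp: L × count):
  A^6: L=4 ×1
  A^4: L=3 ×6
  A^2: L=2 ×14, L=4 ×1
  A^0: L=1 ×13, L=3 ×7
  A^-2: L=2 ×14, L=4 ×1
  A^-4: L=3 ×6
  A^-6: L=4 ×1
Each group contributes A^e * Σ count * d^(L-1):
Powers of d = -A^2 - A^-2: d^2 = A^4 + 2 + A^-4; d^3 = -A^6 - 3*A^2 - 3*A^-2 - A^-6.
  A^6 * (d^3) = -A^12 - 3*A^8 - 3*A^4 - 1
  A^4 * (6*d^2) = 6*A^8 + 12*A^4 + 6
  A^2 * (14*d + d^3) = -A^8 - 17*A^4 - 17 - A^-4
  A^0 * (13 + 7*d^2) = 7*A^4 + 27 + 7*A^-4
  A^-2 * (14*d + d^3) = -A^4 - 17 - 17*A^-4 - A^-8
  A^-4 * (6*d^2) = 6 + 12*A^-4 + 6*A^-8
  A^-6 * (d^3) = -1 - 3*A^-4 - 3*A^-8 - A^-12
Summing the groups: <K> = -A^12 + 2*A^8 - 2*A^4 + 3 - 2*A^-4 + 2*A^-8 - A^-12
Normalise by the writhe: (-A^3)^(-w) = (-A^3)^(0) = 1, so f(A) = 1 * <K> = -A^12 + 2*A^8 - 2*A^4 + 3 - 2*A^-4 + 2*A^-8 - A^-12.
Substitute A = t^(-1/4), i.e. A^e → t^(-e/4): V(t) = -t^3 + 2*t^2 - 2*t + 3 - 2*t^-1 + 2*t^-2 - t^-3

Answer: -t^3 + 2*t^2 - 2*t + 3 - 2*t^-1 + 2*t^-2 - t^-3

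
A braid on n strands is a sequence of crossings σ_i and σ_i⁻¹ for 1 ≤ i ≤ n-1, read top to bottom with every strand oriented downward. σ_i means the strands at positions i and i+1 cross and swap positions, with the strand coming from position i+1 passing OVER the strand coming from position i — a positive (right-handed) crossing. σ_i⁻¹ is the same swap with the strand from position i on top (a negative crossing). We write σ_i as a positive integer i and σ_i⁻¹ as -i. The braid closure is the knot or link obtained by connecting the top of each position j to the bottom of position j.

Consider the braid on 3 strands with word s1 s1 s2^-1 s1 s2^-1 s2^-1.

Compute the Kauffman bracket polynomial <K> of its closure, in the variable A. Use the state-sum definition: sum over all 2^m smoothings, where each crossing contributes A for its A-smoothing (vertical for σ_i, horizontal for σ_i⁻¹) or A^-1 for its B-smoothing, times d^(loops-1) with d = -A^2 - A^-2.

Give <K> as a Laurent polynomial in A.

-A^12 + 2*A^8 - 2*A^4 + 3 - 2*A^-4 + 2*A^-8 - A^-12

Derivation:
Braid: s1 s1 s2^-1 s1 s2^-1 s2^-1 on 3 strands, 6 crossings.
Writhe w = (#positive) - (#negative) = 3 - 3 = 0.
State-sum expansion of <K>. There are 2^6 = 64 states.
Smooth each crossing (0=||, 1=⌣⌢); contribution A^(Σ sign_k(1-2s_k)) * d^(L-1).
Tabulate the states by total A-exponent and number of loops L (A-exp: L × count):
  A^6: L=4 ×1
  A^4: L=3 ×6
  A^2: L=2 ×14, L=4 ×1
  A^0: L=1 ×13, L=3 ×7
  A^-2: L=2 ×14, L=4 ×1
  A^-4: L=3 ×6
  A^-6: L=4 ×1
Each group contributes A^e * Σ count * d^(L-1):
Powers of d = -A^2 - A^-2: d^2 = A^4 + 2 + A^-4; d^3 = -A^6 - 3*A^2 - 3*A^-2 - A^-6.
  A^6 * (d^3) = -A^12 - 3*A^8 - 3*A^4 - 1
  A^4 * (6*d^2) = 6*A^8 + 12*A^4 + 6
  A^2 * (14*d + d^3) = -A^8 - 17*A^4 - 17 - A^-4
  A^0 * (13 + 7*d^2) = 7*A^4 + 27 + 7*A^-4
  A^-2 * (14*d + d^3) = -A^4 - 17 - 17*A^-4 - A^-8
  A^-4 * (6*d^2) = 6 + 12*A^-4 + 6*A^-8
  A^-6 * (d^3) = -1 - 3*A^-4 - 3*A^-8 - A^-12
Summing the groups: <K> = -A^12 + 2*A^8 - 2*A^4 + 3 - 2*A^-4 + 2*A^-8 - A^-12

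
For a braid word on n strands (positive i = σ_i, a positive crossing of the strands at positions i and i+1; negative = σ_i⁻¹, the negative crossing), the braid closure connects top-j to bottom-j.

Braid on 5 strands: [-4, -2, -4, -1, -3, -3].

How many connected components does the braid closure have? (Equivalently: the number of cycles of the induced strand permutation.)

Track the strand permutation on 5 strands, starting from identity.
  step 1: s4^-1 swaps positions 4,5 -> [1 2 3 5 4]
  step 2: s2^-1 swaps positions 2,3 -> [1 3 2 5 4]
  step 3: s4^-1 swaps positions 4,5 -> [1 3 2 4 5]
  step 4: s1^-1 swaps positions 1,2 -> [3 1 2 4 5]
  step 5: s3^-1 swaps positions 3,4 -> [3 1 4 2 5]
  step 6: s3^-1 swaps positions 3,4 -> [3 1 2 4 5]
Final permutation (position -> original strand): [3 1 2 4 5]
Closure components = cycle count of this permutation = 3.

Answer: 3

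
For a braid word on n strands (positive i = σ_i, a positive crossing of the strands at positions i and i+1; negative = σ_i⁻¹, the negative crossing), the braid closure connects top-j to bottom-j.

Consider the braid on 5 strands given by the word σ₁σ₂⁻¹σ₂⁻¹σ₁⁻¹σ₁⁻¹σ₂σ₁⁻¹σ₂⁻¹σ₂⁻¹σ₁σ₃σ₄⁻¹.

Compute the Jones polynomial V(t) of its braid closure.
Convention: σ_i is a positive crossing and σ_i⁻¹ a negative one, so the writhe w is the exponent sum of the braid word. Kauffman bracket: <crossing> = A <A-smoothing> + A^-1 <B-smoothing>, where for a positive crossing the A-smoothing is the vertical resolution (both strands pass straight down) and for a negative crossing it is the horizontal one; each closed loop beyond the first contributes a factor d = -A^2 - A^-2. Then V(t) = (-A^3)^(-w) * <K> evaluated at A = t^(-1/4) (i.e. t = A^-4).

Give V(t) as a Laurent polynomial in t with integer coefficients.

The presented braid s1 s2^-1 s2^-1 s1^-1 s1^-1 s2 s1^-1 s2^-1 s2^-1 s1 s3 s4^-1 on 5 strands reduces by inverse Markov moves (closure unchanged at each step):
  Destabilize: the word has the form β·s4^-1 where s4^-1 occurs only as the final letter (β ∈ B_4); drop it and the last strand → 4 strands.
  Destabilize: the word has the form β·s3 where s3 occurs only as the final letter (β ∈ B_3); drop it and the last strand → 3 strands.
Reduced to β = s1 s2^-1 s2^-1 s1^-1 s1^-1 s2 s1^-1 s2^-1 s2^-1 s1 on 3 strands, 10 crossings.
Compute on β:
Braid: s1 s2^-1 s2^-1 s1^-1 s1^-1 s2 s1^-1 s2^-1 s2^-1 s1 on 3 strands, 10 crossings.
Writhe w = (#positive) - (#negative) = 3 - 7 = -4.
Enumerate smoothing states for the bracket polynomial. There are 2^10 = 1024 states.
For each crossing: s=0 is the vertical smoothing, s=1 horizontal. Crossing k contributes A^(sign_k * (1 - 2*s_k)); loop factor d = -A^2 - A^-2.
Tabulate the states by total A-exponent and number of loops L (A-exp: L × count):
  A^10: L=6 ×1
  A^8: L=5 ×10
  A^6: L=4 ×43, L=6 ×2
  A^4: L=3 ×98, L=5 ×22
  A^2: L=2 ×118, L=4 ×88, L=6 ×4
  A^0: L=1 ×60, L=3 ×162, L=5 ×30
  A^-2: L=2 ×128, L=4 ×79, L=6 ×3
  A^-4: L=1 ×23, L=3 ×84, L=5 ×13
  A^-6: L=2 ×27, L=4 ×18
  A^-8: L=1 ×2, L=3 ×8
  A^-10: L=2 ×1
Each group contributes A^e * Σ count * d^(L-1):
Powers of d = -A^2 - A^-2: d^2 = A^4 + 2 + A^-4; d^3 = -A^6 - 3*A^2 - 3*A^-2 - A^-6; d^4 = A^8 + 4*A^4 + 6 + 4*A^-4 + A^-8; d^5 = -A^10 - 5*A^6 - 10*A^2 - 10*A^-2 - 5*A^-6 - A^-10.
  A^10 * (d^5) = -A^20 - 5*A^16 - 10*A^12 - 10*A^8 - 5*A^4 - 1
  A^8 * (10*d^4) = 10*A^16 + 40*A^12 + 60*A^8 + 40*A^4 + 10
  A^6 * (43*d^3 + 2*d^5) = -2*A^16 - 53*A^12 - 149*A^8 - 149*A^4 - 53 - 2*A^-4
  A^4 * (98*d^2 + 22*d^4) = 22*A^12 + 186*A^8 + 328*A^4 + 186 + 22*A^-4
  A^2 * (118*d + 88*d^3 + 4*d^5) = -4*A^12 - 108*A^8 - 422*A^4 - 422 - 108*A^-4 - 4*A^-8
  A^0 * (60 + 162*d^2 + 30*d^4) = 30*A^8 + 282*A^4 + 564 + 282*A^-4 + 30*A^-8
  A^-2 * (128*d + 79*d^3 + 3*d^5) = -3*A^8 - 94*A^4 - 395 - 395*A^-4 - 94*A^-8 - 3*A^-12
  A^-4 * (23 + 84*d^2 + 13*d^4) = 13*A^4 + 136 + 269*A^-4 + 136*A^-8 + 13*A^-12
  A^-6 * (27*d + 18*d^3) = -18 - 81*A^-4 - 81*A^-8 - 18*A^-12
  A^-8 * (2 + 8*d^2) = 8*A^-4 + 18*A^-8 + 8*A^-12
  A^-10 * (d) = -A^-8 - A^-12
Summing the groups: <K> = -A^20 + 3*A^16 - 5*A^12 + 6*A^8 - 7*A^4 + 7 - 5*A^-4 + 4*A^-8 - A^-12
Normalise by the writhe: (-A^3)^(-w) = (-A^3)^(4) = A^12, so f(A) = A^12 * <K> = -A^32 + 3*A^28 - 5*A^24 + 6*A^20 - 7*A^16 + 7*A^12 - 5*A^8 + 4*A^4 - 1.
Substitute A = t^(-1/4), i.e. A^e → t^(-e/4): V(t) = -1 + 4*t^-1 - 5*t^-2 + 7*t^-3 - 7*t^-4 + 6*t^-5 - 5*t^-6 + 3*t^-7 - t^-8

Answer: -1 + 4*t^-1 - 5*t^-2 + 7*t^-3 - 7*t^-4 + 6*t^-5 - 5*t^-6 + 3*t^-7 - t^-8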